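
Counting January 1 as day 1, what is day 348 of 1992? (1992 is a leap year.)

13 December 1992

January has 31 days (348 − 31 = 317 remain).
February has 29 days (317 − 29 = 288 remain).
March has 31 days (288 − 31 = 257 remain).
April has 30 days (257 − 30 = 227 remain).
May has 31 days (227 − 31 = 196 remain).
June has 30 days (196 − 30 = 166 remain).
July has 31 days (166 − 31 = 135 remain).
August has 31 days (135 − 31 = 104 remain).
September has 30 days (104 − 30 = 74 remain).
October has 31 days (74 − 31 = 43 remain).
November has 30 days (43 − 30 = 13 remain).
13 into December → December 13.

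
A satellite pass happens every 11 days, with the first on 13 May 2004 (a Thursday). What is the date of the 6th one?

7 July 2004

The 6th occurrence is 5 intervals after the first: 5 × 11 = 55 days after 13 May 2004.
May has 31 days — 18 days to the end of May leaves 37.
June has 30 days (7 left).
7 days into July → 7 July 2004.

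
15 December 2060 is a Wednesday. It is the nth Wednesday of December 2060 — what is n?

Day 15 falls in week ⌈15/7⌉ of the month.
Days 1–7 hold the 1st Wednesday, 8–14 the 2nd, 15–21 the 3rd, 22–28 the 4th, 29–31 the 5th.
15 is in the range for the 3rd.

3rd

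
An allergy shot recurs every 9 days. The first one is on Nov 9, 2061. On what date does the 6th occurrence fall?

The 6th occurrence is 5 intervals after the first: 5 × 9 = 45 days after Nov 9, 2061.
Nov has 30 days — 21 days to the end of Nov leaves 24.
24 days into Dec → Dec 24, 2061.

Dec 24, 2061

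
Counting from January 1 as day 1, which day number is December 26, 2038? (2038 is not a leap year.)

360

Days in months before December: 31 + 28 + 31 + 30 + 31 + 30 + 31 + 31 + 30 + 31 + 30 = 334.
Plus 26 days into December → day 360.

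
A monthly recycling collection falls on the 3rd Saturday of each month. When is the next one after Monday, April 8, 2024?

April 20, 2024

April 2024 starts on a Monday; its first Saturday is the 6th, so the 3rd Saturday is the 20th — April 20, 2024.
April 20, 2024 is after April 8, 2024, so that is the next one.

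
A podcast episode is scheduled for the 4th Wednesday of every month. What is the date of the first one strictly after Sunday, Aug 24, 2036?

Aug 2036 starts on a Friday; its first Wednesday is the 6th, so the 4th Wednesday is the 27th — Aug 27, 2036.
Aug 27, 2036 is after Aug 24, 2036, so that is the next one.

Aug 27, 2036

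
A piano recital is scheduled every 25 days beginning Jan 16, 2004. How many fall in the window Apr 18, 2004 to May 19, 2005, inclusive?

Occurrences land 25·i days after Jan 16, 2004 for i = 0, 1, 2, …
Apr 18, 2004 is 93 days after the start; 93 ÷ 25 = 3 remainder 18; since the remainder is 18, round up to i = 4. First occurrence in the window: #5 on Apr 25, 2004 (4×25 = 100 days in).
May 19, 2005 is 489 days after the start; 489 ÷ 25 = 19 remainder 14. Last occurrence in the window: #20 on May 5, 2005.
Occurrences #5 through #20: 16 in total.

16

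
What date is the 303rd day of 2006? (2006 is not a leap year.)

Oct 30, 2006

Jan has 31 days (303 − 31 = 272 remain).
Feb has 28 days (272 − 28 = 244 remain).
Mar has 31 days (244 − 31 = 213 remain).
Apr has 30 days (213 − 30 = 183 remain).
May has 31 days (183 − 31 = 152 remain).
Jun has 30 days (152 − 30 = 122 remain).
Jul has 31 days (122 − 31 = 91 remain).
Aug has 31 days (91 − 31 = 60 remain).
Sep has 30 days (60 − 30 = 30 remain).
30 into Oct → Oct 30.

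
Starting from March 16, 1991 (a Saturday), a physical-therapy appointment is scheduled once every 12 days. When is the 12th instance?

July 26, 1991

The 12th occurrence is 11 intervals after the first: 11 × 12 = 132 days after March 16, 1991.
March has 31 days — 15 days to the end of March leaves 117.
April has 30 days (87 left).
May has 31 days (56 left).
June has 30 days (26 left).
26 days into July → July 26, 1991.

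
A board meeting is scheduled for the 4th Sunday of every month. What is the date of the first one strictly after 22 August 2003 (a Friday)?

August 2003 starts on a Friday; its first Sunday is the 3rd, so the 4th Sunday is the 24th — 24 August 2003.
24 August 2003 is after 22 August 2003, so that is the next one.

24 August 2003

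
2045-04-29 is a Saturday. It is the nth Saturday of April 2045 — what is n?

5th

Day 29 falls in week ⌈29/7⌉ of the month.
Days 1–7 hold the 1st Saturday, 8–14 the 2nd, 15–21 the 3rd, 22–28 the 4th, 29–31 the 5th.
29 is in the range for the 5th.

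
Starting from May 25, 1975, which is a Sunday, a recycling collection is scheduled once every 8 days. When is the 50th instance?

The 50th occurrence is 49 intervals after the first: 49 × 8 = 392 days after May 25, 1975.
May has 31 days — 6 days to the end of May leaves 386.
Jun has 30 days (356 left).
Jul has 31 days (325 left).
Aug has 31 days (294 left).
Sep has 30 days (264 left).
Oct has 31 days (233 left).
Nov has 30 days (203 left).
Dec has 31 days (172 left).
Jan has 31 days (141 left).
Feb has 29 days (112 left).
Mar has 31 days (81 left).
Apr has 30 days (51 left).
May has 31 days (20 left).
20 days into Jun → Jun 20, 1976.

Jun 20, 1976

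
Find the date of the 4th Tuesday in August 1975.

26 August 1975

The first Tuesday of August 1975 is August 5.
The 4th Tuesday is 3 weeks later: 5 + 21 = 26.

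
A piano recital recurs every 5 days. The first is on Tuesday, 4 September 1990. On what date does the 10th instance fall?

19 October 1990

The 10th occurrence is 9 intervals after the first: 9 × 5 = 45 days after 4 September 1990.
September has 30 days — 26 days to the end of September leaves 19.
19 days into October → 19 October 1990.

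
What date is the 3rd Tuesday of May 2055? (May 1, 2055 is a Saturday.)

May 18, 2055

May 2055 begins on a Saturday, so the first Tuesday is May 4 (3 days later).
The 3rd Tuesday is 2 weeks later: 4 + 14 = 18.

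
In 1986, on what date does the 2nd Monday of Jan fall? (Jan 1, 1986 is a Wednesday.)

Jan 13, 1986

Jan 1986 begins on a Wednesday, so the first Monday is Jan 6 (5 days later).
The 2nd Monday is 1 weeks later: 6 + 7 = 13.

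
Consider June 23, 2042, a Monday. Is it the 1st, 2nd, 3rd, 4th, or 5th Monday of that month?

4th

Day 23 falls in week ⌈23/7⌉ of the month.
Days 1–7 hold the 1st Monday, 8–14 the 2nd, 15–21 the 3rd, 22–28 the 4th, 29–31 the 5th.
23 is in the range for the 4th.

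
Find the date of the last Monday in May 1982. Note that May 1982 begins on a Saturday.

May 1982 begins on a Saturday, so the first Monday is May 3 (2 days later).
May 1982 has 31 days. Adding weeks: 3, 10, 17, 24, 31 — the last one ≤ 31 is the 31st.

31 May 1982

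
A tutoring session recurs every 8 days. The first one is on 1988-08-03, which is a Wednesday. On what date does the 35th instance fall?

The 35th occurrence is 34 intervals after the first: 34 × 8 = 272 days after 1988-08-03.
August has 31 days — 28 days to the end of August leaves 244.
September has 30 days (214 left).
October has 31 days (183 left).
November has 30 days (153 left).
December has 31 days (122 left).
January has 31 days (91 left).
February has 28 days (63 left).
March has 31 days (32 left).
April has 30 days (2 left).
2 days into May → 1989-05-02.

1989-05-02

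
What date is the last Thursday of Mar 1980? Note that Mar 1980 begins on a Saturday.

Mar 1980 begins on a Saturday, so the first Thursday is Mar 6 (5 days later).
Mar 1980 has 31 days. Adding weeks: 6, 13, 20, 27 — the last one ≤ 31 is the 27th.

Mar 27, 1980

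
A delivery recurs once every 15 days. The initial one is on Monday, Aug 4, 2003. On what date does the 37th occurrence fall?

The 37th occurrence is 36 intervals after the first: 36 × 15 = 540 days after Aug 4, 2003.
Aug has 31 days — 27 days to the end of Aug leaves 513.
From end of Aug to end of 2003 is 122 days (391 left).
2004 has 366 days (25 left).
25 days into Jan → Jan 25, 2005.

Jan 25, 2005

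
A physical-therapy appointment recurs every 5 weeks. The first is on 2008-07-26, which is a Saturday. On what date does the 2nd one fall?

2008-08-30

The 2nd occurrence is 1 interval after the first: 1 × 35 = 35 days after 2008-07-26.
July has 31 days — 5 days to the end of July leaves 30.
30 days into August → 2008-08-30.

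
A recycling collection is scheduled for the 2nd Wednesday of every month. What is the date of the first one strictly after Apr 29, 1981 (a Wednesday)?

Apr 1981 starts on a Wednesday; its first Wednesday is the 1st, so the 2nd Wednesday is the 8th — Apr 8, 1981.
That is not after Apr 29, 1981, so look at May 1981.
May 1981 starts on a Friday; its first Wednesday is the 6th, so the 2nd Wednesday is the 13th — May 13, 1981.

May 13, 1981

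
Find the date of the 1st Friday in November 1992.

The first Friday of November 1992 is November 6.

6 November 1992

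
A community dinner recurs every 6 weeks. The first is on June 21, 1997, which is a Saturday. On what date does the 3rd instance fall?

The 3rd occurrence is 2 intervals after the first: 2 × 42 = 84 days after June 21, 1997.
June has 30 days — 9 days to the end of June leaves 75.
July has 31 days (44 left).
August has 31 days (13 left).
13 days into September → September 13, 1997.

September 13, 1997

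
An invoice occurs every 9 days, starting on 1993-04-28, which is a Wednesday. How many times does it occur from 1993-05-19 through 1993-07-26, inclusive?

Occurrences land 9·i days after 1993-04-28 for i = 0, 1, 2, …
1993-05-19 is 21 days after the start; 21 ÷ 9 = 2 remainder 3; since the remainder is 3, round up to i = 3. First occurrence in the window: #4 on 1993-05-25 (3×9 = 27 days in).
1993-07-26 is 89 days after the start; 89 ÷ 9 = 9 remainder 8. Last occurrence in the window: #10 on 1993-07-18.
Occurrences #4 through #10: 7 in total.

7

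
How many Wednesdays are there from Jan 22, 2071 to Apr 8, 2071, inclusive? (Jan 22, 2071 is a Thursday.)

Jan 22, 2071 is a Thursday; the first Wednesday on or after it is Jan 28, 2071 (6 days later).
From Jan 28, 2071 to Apr 8, 2071: 3 + 28 + 31 + 8 = 70 days (rest of Jan, Feb, Mar, Apr).
70 ÷ 7 = 10 full weeks with remainder 0, so 10 more Wednesdays after the first → 11.

11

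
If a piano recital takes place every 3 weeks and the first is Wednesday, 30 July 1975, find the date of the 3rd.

The 3rd occurrence is 2 intervals after the first: 2 × 21 = 42 days after 30 July 1975.
July has 31 days — 1 day to the end of July leaves 41.
August has 31 days (10 left).
10 days into September → 10 September 1975.

10 September 1975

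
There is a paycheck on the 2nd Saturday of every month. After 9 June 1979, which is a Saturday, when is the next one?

June 1979 starts on a Friday; its first Saturday is the 2nd, so the 2nd Saturday is the 9th — 9 June 1979.
That is not after 9 June 1979, so look at July 1979.
July 1979 starts on a Sunday; its first Saturday is the 7th, so the 2nd Saturday is the 14th — 14 July 1979.

14 July 1979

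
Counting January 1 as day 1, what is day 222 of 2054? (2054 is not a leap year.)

10 August 2054

January has 31 days (222 − 31 = 191 remain).
February has 28 days (191 − 28 = 163 remain).
March has 31 days (163 − 31 = 132 remain).
April has 30 days (132 − 30 = 102 remain).
May has 31 days (102 − 31 = 71 remain).
June has 30 days (71 − 30 = 41 remain).
July has 31 days (41 − 31 = 10 remain).
10 into August → August 10.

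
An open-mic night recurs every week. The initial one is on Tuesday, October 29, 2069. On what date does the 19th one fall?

March 4, 2070

The 19th occurrence is 18 intervals after the first: 18 × 7 = 126 days after October 29, 2069.
October has 31 days — 2 days to the end of October leaves 124.
November has 30 days (94 left).
December has 31 days (63 left).
January has 31 days (32 left).
February has 28 days (4 left).
4 days into March → March 4, 2070.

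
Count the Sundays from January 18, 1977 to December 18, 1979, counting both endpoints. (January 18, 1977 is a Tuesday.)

January 18, 1977 is a Tuesday; the first Sunday on or after it is January 23, 1977 (5 days later).
From January 23, 1977 to December 18, 1979: 342 + 365 + 352 = 1059 days (rest of 1977, 1978, to December 18, 1979 in 1979).
1059 ÷ 7 = 151 full weeks with remainder 2, so 151 more Sundays after the first → 152.

152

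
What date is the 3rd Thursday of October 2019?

17 October 2019

October 2019 begins on a Tuesday, so the first Thursday is October 3 (2 days later).
The 3rd Thursday is 2 weeks later: 3 + 14 = 17.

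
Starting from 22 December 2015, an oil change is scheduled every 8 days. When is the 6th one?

The 6th occurrence is 5 intervals after the first: 5 × 8 = 40 days after 22 December 2015.
December has 31 days — 9 days to the end of December leaves 31.
31 days into January → 31 January 2016.

31 January 2016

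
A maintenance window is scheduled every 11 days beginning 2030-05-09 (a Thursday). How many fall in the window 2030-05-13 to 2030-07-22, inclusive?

6

Occurrences land 11·i days after 2030-05-09 for i = 0, 1, 2, …
2030-05-13 is 4 days after the start; 4 ÷ 11 = 0 remainder 4; since the remainder is 4, round up to i = 1. First occurrence in the window: #2 on 2030-05-20 (1×11 = 11 days in).
2030-07-22 is 74 days after the start; 74 ÷ 11 = 6 remainder 8. Last occurrence in the window: #7 on 2030-07-14.
Occurrences #2 through #7: 6 in total.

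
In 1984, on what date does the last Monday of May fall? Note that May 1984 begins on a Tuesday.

May 1984 begins on a Tuesday, so the first Monday is May 7 (6 days later).
May 1984 has 31 days. Adding weeks: 7, 14, 21, 28 — the last one ≤ 31 is the 28th.

1984-05-28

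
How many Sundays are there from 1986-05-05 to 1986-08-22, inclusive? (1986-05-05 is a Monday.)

15

1986-05-05 is a Monday; the first Sunday on or after it is 1986-05-11 (6 days later).
From 1986-05-11 to 1986-08-22: 20 + 30 + 31 + 22 = 103 days (rest of May, June, July, August).
103 ÷ 7 = 14 full weeks with remainder 5, so 14 more Sundays after the first → 15.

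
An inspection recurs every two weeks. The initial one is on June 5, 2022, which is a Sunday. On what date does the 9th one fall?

September 25, 2022

The 9th occurrence is 8 intervals after the first: 8 × 14 = 112 days after June 5, 2022.
June has 30 days — 25 days to the end of June leaves 87.
July has 31 days (56 left).
August has 31 days (25 left).
25 days into September → September 25, 2022.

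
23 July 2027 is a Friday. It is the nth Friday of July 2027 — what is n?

4th

Day 23 falls in week ⌈23/7⌉ of the month.
Days 1–7 hold the 1st Friday, 8–14 the 2nd, 15–21 the 3rd, 22–28 the 4th, 29–31 the 5th.
23 is in the range for the 4th.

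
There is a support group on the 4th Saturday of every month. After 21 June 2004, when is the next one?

26 June 2004

June 2004 starts on a Tuesday; its first Saturday is the 5th, so the 4th Saturday is the 26th — 26 June 2004.
26 June 2004 is after 21 June 2004, so that is the next one.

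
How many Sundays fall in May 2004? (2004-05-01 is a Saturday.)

5

2004-05-01 is a Saturday; the first Sunday on or after it is 2004-05-02 (1 day later).
From 2004-05-02 to 2004-05-31 is 31 − 2 = 29 days.
29 ÷ 7 = 4 full weeks with remainder 1, so 4 more Sundays after the first → 5.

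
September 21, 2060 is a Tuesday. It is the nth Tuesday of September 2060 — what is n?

3rd

Day 21 falls in week ⌈21/7⌉ of the month.
Days 1–7 hold the 1st Tuesday, 8–14 the 2nd, 15–21 the 3rd, 22–28 the 4th, 29–31 the 5th.
21 is in the range for the 3rd.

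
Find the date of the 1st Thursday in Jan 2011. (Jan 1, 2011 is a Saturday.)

Jan 6, 2011

Jan 2011 begins on a Saturday, so the first Thursday is Jan 6 (5 days later).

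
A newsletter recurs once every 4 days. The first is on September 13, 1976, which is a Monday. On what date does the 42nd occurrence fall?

The 42nd occurrence is 41 intervals after the first: 41 × 4 = 164 days after September 13, 1976.
September has 30 days — 17 days to the end of September leaves 147.
October has 31 days (116 left).
November has 30 days (86 left).
December has 31 days (55 left).
January has 31 days (24 left).
24 days into February → February 24, 1977.

February 24, 1977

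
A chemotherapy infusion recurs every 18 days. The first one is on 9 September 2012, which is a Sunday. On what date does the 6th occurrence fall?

The 6th occurrence is 5 intervals after the first: 5 × 18 = 90 days after 9 September 2012.
September has 30 days — 21 days to the end of September leaves 69.
October has 31 days (38 left).
November has 30 days (8 left).
8 days into December → 8 December 2012.

8 December 2012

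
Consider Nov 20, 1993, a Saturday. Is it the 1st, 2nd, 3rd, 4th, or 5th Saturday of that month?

Day 20 falls in week ⌈20/7⌉ of the month.
Days 1–7 hold the 1st Saturday, 8–14 the 2nd, 15–21 the 3rd, 22–28 the 4th, 29–31 the 5th.
20 is in the range for the 3rd.

3rd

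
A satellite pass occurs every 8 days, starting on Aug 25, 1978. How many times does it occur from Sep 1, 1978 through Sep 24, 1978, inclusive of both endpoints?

3

Occurrences land 8·i days after Aug 25, 1978 for i = 0, 1, 2, …
Sep 1, 1978 is 7 days after the start; 7 ÷ 8 = 0 remainder 7; since the remainder is 7, round up to i = 1. First occurrence in the window: #2 on Sep 2, 1978 (1×8 = 8 days in).
Sep 24, 1978 is 30 days after the start; 30 ÷ 8 = 3 remainder 6. Last occurrence in the window: #4 on Sep 18, 1978.
Occurrences #2 through #4: 3 in total.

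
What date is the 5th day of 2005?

5 into Jan → Jan 5.

Jan 5, 2005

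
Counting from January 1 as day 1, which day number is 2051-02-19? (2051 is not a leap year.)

50

Days in months before February: 31 = 31.
Plus 19 days into February → day 50.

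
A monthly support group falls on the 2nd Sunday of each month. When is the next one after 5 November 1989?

November 1989 starts on a Wednesday; its first Sunday is the 5th, so the 2nd Sunday is the 12th — 12 November 1989.
12 November 1989 is after 5 November 1989, so that is the next one.

12 November 1989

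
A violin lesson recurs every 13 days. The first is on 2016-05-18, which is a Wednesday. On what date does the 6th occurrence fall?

2016-07-22

The 6th occurrence is 5 intervals after the first: 5 × 13 = 65 days after 2016-05-18.
May has 31 days — 13 days to the end of May leaves 52.
June has 30 days (22 left).
22 days into July → 2016-07-22.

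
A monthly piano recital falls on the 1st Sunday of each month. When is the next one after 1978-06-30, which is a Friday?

1978-07-02

June 1978 starts on a Thursday, so its 1st Sunday is 1978-06-04 (3 days in).
That is not after 1978-06-30, so look at July 1978.
July 1978 starts on a Saturday, so its 1st Sunday is 1978-07-02 (1 day in).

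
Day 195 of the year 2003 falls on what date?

Jan has 31 days (195 − 31 = 164 remain).
Feb has 28 days (164 − 28 = 136 remain).
Mar has 31 days (136 − 31 = 105 remain).
Apr has 30 days (105 − 30 = 75 remain).
May has 31 days (75 − 31 = 44 remain).
Jun has 30 days (44 − 30 = 14 remain).
14 into Jul → Jul 14.

Jul 14, 2003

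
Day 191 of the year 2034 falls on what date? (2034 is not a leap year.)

10 July 2034

January has 31 days (191 − 31 = 160 remain).
February has 28 days (160 − 28 = 132 remain).
March has 31 days (132 − 31 = 101 remain).
April has 30 days (101 − 30 = 71 remain).
May has 31 days (71 − 31 = 40 remain).
June has 30 days (40 − 30 = 10 remain).
10 into July → July 10.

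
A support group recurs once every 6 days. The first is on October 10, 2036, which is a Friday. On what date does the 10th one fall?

The 10th occurrence is 9 intervals after the first: 9 × 6 = 54 days after October 10, 2036.
October has 31 days — 21 days to the end of October leaves 33.
November has 30 days (3 left).
3 days into December → December 3, 2036.

December 3, 2036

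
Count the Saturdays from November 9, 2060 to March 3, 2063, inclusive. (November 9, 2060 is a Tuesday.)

121

November 9, 2060 is a Tuesday; the first Saturday on or after it is November 13, 2060 (4 days later).
From November 13, 2060 to March 3, 2063: 48 + 365 + 365 + 62 = 840 days (rest of 2060, 2061, 2062, to March 3, 2063 in 2063).
840 ÷ 7 = 120 full weeks with remainder 0, so 120 more Saturdays after the first → 121.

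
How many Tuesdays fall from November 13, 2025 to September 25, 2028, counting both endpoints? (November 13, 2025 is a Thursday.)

149

November 13, 2025 is a Thursday; the first Tuesday on or after it is November 18, 2025 (5 days later).
From November 18, 2025 to September 25, 2028: 43 + 365 + 365 + 269 = 1042 days (rest of 2025, 2026, 2027, to September 25, 2028 in 2028).
1042 ÷ 7 = 148 full weeks with remainder 6, so 148 more Tuesdays after the first → 149.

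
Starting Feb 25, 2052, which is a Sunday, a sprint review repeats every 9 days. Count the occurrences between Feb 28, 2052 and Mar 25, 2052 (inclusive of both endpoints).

3

Occurrences land 9·i days after Feb 25, 2052 for i = 0, 1, 2, …
Feb 28, 2052 is 3 days after the start; 3 ÷ 9 = 0 remainder 3; since the remainder is 3, round up to i = 1. First occurrence in the window: #2 on Mar 5, 2052 (1×9 = 9 days in).
Mar 25, 2052 is 29 days after the start; 29 ÷ 9 = 3 remainder 2. Last occurrence in the window: #4 on Mar 23, 2052.
Occurrences #2 through #4: 3 in total.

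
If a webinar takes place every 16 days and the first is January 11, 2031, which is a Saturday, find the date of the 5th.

March 16, 2031

The 5th occurrence is 4 intervals after the first: 4 × 16 = 64 days after January 11, 2031.
January has 31 days — 20 days to the end of January leaves 44.
February has 28 days (16 left).
16 days into March → March 16, 2031.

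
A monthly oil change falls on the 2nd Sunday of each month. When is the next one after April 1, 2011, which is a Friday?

April 2011 starts on a Friday; its first Sunday is the 3rd, so the 2nd Sunday is the 10th — April 10, 2011.
April 10, 2011 is after April 1, 2011, so that is the next one.

April 10, 2011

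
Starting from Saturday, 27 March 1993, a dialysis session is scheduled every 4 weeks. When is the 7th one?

The 7th occurrence is 6 intervals after the first: 6 × 28 = 168 days after 27 March 1993.
March has 31 days — 4 days to the end of March leaves 164.
April has 30 days (134 left).
May has 31 days (103 left).
June has 30 days (73 left).
July has 31 days (42 left).
August has 31 days (11 left).
11 days into September → 11 September 1993.

11 September 1993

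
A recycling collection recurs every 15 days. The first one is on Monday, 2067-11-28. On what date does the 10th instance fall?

The 10th occurrence is 9 intervals after the first: 9 × 15 = 135 days after 2067-11-28.
November has 30 days — 2 days to the end of November leaves 133.
December has 31 days (102 left).
January has 31 days (71 left).
February has 29 days (42 left).
March has 31 days (11 left).
11 days into April → 2068-04-11.

2068-04-11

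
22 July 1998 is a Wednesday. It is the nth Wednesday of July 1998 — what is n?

Day 22 falls in week ⌈22/7⌉ of the month.
Days 1–7 hold the 1st Wednesday, 8–14 the 2nd, 15–21 the 3rd, 22–28 the 4th, 29–31 the 5th.
22 is in the range for the 4th.

4th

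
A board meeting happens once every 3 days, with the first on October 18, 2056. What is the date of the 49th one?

The 49th occurrence is 48 intervals after the first: 48 × 3 = 144 days after October 18, 2056.
October has 31 days — 13 days to the end of October leaves 131.
November has 30 days (101 left).
December has 31 days (70 left).
January has 31 days (39 left).
February has 28 days (11 left).
11 days into March → March 11, 2057.

March 11, 2057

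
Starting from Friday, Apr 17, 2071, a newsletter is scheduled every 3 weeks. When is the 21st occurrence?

The 21st occurrence is 20 intervals after the first: 20 × 21 = 420 days after Apr 17, 2071.
Apr has 30 days — 13 days to the end of Apr leaves 407.
From end of Apr to end of 2071 is 245 days (162 left).
Jan has 31 days (131 left).
Feb has 29 days (102 left).
Mar has 31 days (71 left).
Apr has 30 days (41 left).
May has 31 days (10 left).
10 days into Jun → Jun 10, 2072.

Jun 10, 2072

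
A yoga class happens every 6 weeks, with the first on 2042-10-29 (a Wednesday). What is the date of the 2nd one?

2042-12-10

The 2nd occurrence is 1 interval after the first: 1 × 42 = 42 days after 2042-10-29.
October has 31 days — 2 days to the end of October leaves 40.
November has 30 days (10 left).
10 days into December → 2042-12-10.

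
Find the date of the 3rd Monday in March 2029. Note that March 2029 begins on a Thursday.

March 19, 2029

March 2029 begins on a Thursday, so the first Monday is March 5 (4 days later).
The 3rd Monday is 2 weeks later: 5 + 14 = 19.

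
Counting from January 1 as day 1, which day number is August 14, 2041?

226

Days in months before August: 31 + 28 + 31 + 30 + 31 + 30 + 31 = 212.
Plus 14 days into August → day 226.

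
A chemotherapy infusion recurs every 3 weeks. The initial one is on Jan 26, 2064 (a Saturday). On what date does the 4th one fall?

Mar 29, 2064

The 4th occurrence is 3 intervals after the first: 3 × 21 = 63 days after Jan 26, 2064.
Jan has 31 days — 5 days to the end of Jan leaves 58.
Feb has 29 days (29 left).
29 days into Mar → Mar 29, 2064.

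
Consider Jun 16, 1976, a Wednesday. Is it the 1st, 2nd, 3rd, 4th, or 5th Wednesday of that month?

Day 16 falls in week ⌈16/7⌉ of the month.
Days 1–7 hold the 1st Wednesday, 8–14 the 2nd, 15–21 the 3rd, 22–28 the 4th, 29–31 the 5th.
16 is in the range for the 3rd.

3rd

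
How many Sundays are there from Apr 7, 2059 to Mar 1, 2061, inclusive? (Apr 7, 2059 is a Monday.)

Apr 7, 2059 is a Monday; the first Sunday on or after it is Apr 13, 2059 (6 days later).
From Apr 13, 2059 to Mar 1, 2061: 262 + 366 + 60 = 688 days (rest of 2059, 2060, to Mar 1, 2061 in 2061).
688 ÷ 7 = 98 full weeks with remainder 2, so 98 more Sundays after the first → 99.

99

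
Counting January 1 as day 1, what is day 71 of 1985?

12 March 1985

January has 31 days (71 − 31 = 40 remain).
February has 28 days (40 − 28 = 12 remain).
12 into March → March 12.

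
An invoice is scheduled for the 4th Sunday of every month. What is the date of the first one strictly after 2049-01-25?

January 2049 starts on a Friday; its first Sunday is the 3rd, so the 4th Sunday is the 24th — 2049-01-24.
That is not after 2049-01-25, so look at February 2049.
February 2049 starts on a Monday; its first Sunday is the 7th, so the 4th Sunday is the 28th — 2049-02-28.

2049-02-28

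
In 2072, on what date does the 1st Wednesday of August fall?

The first Wednesday of August 2072 is August 3.

2072-08-03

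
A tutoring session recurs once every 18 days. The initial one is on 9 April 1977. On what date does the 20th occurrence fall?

The 20th occurrence is 19 intervals after the first: 19 × 18 = 342 days after 9 April 1977.
April has 30 days — 21 days to the end of April leaves 321.
May has 31 days (290 left).
June has 30 days (260 left).
July has 31 days (229 left).
August has 31 days (198 left).
September has 30 days (168 left).
October has 31 days (137 left).
November has 30 days (107 left).
December has 31 days (76 left).
January has 31 days (45 left).
February has 28 days (17 left).
17 days into March → 17 March 1978.

17 March 1978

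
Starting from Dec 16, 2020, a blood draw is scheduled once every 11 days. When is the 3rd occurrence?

Jan 7, 2021

The 3rd occurrence is 2 intervals after the first: 2 × 11 = 22 days after Dec 16, 2020.
Dec has 31 days — 15 days to the end of Dec leaves 7.
7 days into Jan → Jan 7, 2021.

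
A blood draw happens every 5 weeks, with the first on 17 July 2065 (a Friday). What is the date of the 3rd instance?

The 3rd occurrence is 2 intervals after the first: 2 × 35 = 70 days after 17 July 2065.
July has 31 days — 14 days to the end of July leaves 56.
August has 31 days (25 left).
25 days into September → 25 September 2065.

25 September 2065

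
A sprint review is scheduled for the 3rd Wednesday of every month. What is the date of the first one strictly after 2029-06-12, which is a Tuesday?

2029-06-20

June 2029 starts on a Friday; its first Wednesday is the 6th, so the 3rd Wednesday is the 20th — 2029-06-20.
2029-06-20 is after 2029-06-12, so that is the next one.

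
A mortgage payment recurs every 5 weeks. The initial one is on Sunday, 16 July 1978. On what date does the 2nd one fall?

20 August 1978

The 2nd occurrence is 1 interval after the first: 1 × 35 = 35 days after 16 July 1978.
July has 31 days — 15 days to the end of July leaves 20.
20 days into August → 20 August 1978.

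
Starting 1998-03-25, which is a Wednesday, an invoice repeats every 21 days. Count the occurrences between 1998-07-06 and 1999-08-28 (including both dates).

20

Occurrences land 21·i days after 1998-03-25 for i = 0, 1, 2, …
1998-07-06 is 103 days after the start; 103 ÷ 21 = 4 remainder 19; since the remainder is 19, round up to i = 5. First occurrence in the window: #6 on 1998-07-08 (5×21 = 105 days in).
1999-08-28 is 521 days after the start; 521 ÷ 21 = 24 remainder 17. Last occurrence in the window: #25 on 1999-08-11.
Occurrences #6 through #25: 20 in total.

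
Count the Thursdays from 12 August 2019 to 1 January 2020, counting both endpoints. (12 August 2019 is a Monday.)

12 August 2019 is a Monday; the first Thursday on or after it is 15 August 2019 (3 days later).
From 15 August 2019 to 1 January 2020: 16 + 30 + 31 + 30 + 31 + 1 = 139 days (rest of August, September, October, November, December, January).
139 ÷ 7 = 19 full weeks with remainder 6, so 19 more Thursdays after the first → 20.

20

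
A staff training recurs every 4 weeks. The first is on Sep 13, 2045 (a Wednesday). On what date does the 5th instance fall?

Jan 3, 2046

The 5th occurrence is 4 intervals after the first: 4 × 28 = 112 days after Sep 13, 2045.
Sep has 30 days — 17 days to the end of Sep leaves 95.
Oct has 31 days (64 left).
Nov has 30 days (34 left).
Dec has 31 days (3 left).
3 days into Jan → Jan 3, 2046.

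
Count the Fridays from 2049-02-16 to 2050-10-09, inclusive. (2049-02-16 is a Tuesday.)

2049-02-16 is a Tuesday; the first Friday on or after it is 2049-02-19 (3 days later).
From 2049-02-19 to 2050-10-09: 315 + 282 = 597 days (rest of 2049, to 2050-10-09 in 2050).
597 ÷ 7 = 85 full weeks with remainder 2, so 85 more Fridays after the first → 86.

86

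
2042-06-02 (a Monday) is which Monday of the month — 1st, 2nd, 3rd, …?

1st

Day 2 falls in week ⌈2/7⌉ of the month.
Days 1–7 hold the 1st Monday, 8–14 the 2nd, 15–21 the 3rd, 22–28 the 4th, 29–31 the 5th.
2 is in the range for the 1st.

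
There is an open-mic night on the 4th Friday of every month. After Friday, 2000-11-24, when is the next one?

2000-12-22

November 2000 starts on a Wednesday; its first Friday is the 3rd, so the 4th Friday is the 24th — 2000-11-24.
That is not after 2000-11-24, so look at December 2000.
December 2000 starts on a Friday; its first Friday is the 1st, so the 4th Friday is the 22nd — 2000-12-22.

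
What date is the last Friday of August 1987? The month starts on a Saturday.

August 1987 begins on a Saturday, so the first Friday is August 7 (6 days later).
August 1987 has 31 days. Adding weeks: 7, 14, 21, 28 — the last one ≤ 31 is the 28th.

1987-08-28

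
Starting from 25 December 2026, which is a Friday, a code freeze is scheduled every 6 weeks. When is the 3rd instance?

The 3rd occurrence is 2 intervals after the first: 2 × 42 = 84 days after 25 December 2026.
December has 31 days — 6 days to the end of December leaves 78.
January has 31 days (47 left).
February has 28 days (19 left).
19 days into March → 19 March 2027.

19 March 2027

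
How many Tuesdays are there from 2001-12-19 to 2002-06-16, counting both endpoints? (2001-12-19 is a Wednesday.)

25

2001-12-19 is a Wednesday; the first Tuesday on or after it is 2001-12-25 (6 days later).
From 2001-12-25 to 2002-06-16: 6 + 31 + 28 + 31 + 30 + 31 + 16 = 173 days (rest of December, January, February, March, April, May, June).
173 ÷ 7 = 24 full weeks with remainder 5, so 24 more Tuesdays after the first → 25.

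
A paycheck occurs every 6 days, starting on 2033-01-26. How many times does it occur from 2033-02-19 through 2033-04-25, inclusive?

Occurrences land 6·i days after 2033-01-26 for i = 0, 1, 2, …
2033-02-19 is 24 days after the start; 24 ÷ 6 = 4 remainder 0. First occurrence in the window: #5 on 2033-02-19 (4×6 = 24 days in).
2033-04-25 is 89 days after the start; 89 ÷ 6 = 14 remainder 5. Last occurrence in the window: #15 on 2033-04-20.
Occurrences #5 through #15: 11 in total.

11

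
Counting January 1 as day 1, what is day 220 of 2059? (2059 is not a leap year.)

8 August 2059

January has 31 days (220 − 31 = 189 remain).
February has 28 days (189 − 28 = 161 remain).
March has 31 days (161 − 31 = 130 remain).
April has 30 days (130 − 30 = 100 remain).
May has 31 days (100 − 31 = 69 remain).
June has 30 days (69 − 30 = 39 remain).
July has 31 days (39 − 31 = 8 remain).
8 into August → August 8.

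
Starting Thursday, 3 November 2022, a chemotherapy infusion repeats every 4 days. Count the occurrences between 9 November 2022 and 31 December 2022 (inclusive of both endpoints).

13

Occurrences land 4·i days after 3 November 2022 for i = 0, 1, 2, …
9 November 2022 is 6 days after the start; 6 ÷ 4 = 1 remainder 2; since the remainder is 2, round up to i = 2. First occurrence in the window: #3 on 11 November 2022 (2×4 = 8 days in).
31 December 2022 is 58 days after the start; 58 ÷ 4 = 14 remainder 2. Last occurrence in the window: #15 on 29 December 2022.
Occurrences #3 through #15: 13 in total.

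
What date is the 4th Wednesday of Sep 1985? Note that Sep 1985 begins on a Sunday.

Sep 1985 begins on a Sunday, so the first Wednesday is Sep 4 (3 days later).
The 4th Wednesday is 3 weeks later: 4 + 21 = 25.

Sep 25, 1985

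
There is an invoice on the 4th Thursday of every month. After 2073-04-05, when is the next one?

2073-04-27

April 2073 starts on a Saturday; its first Thursday is the 6th, so the 4th Thursday is the 27th — 2073-04-27.
2073-04-27 is after 2073-04-05, so that is the next one.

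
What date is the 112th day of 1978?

Apr 22, 1978

Jan has 31 days (112 − 31 = 81 remain).
Feb has 28 days (81 − 28 = 53 remain).
Mar has 31 days (53 − 31 = 22 remain).
22 into Apr → Apr 22.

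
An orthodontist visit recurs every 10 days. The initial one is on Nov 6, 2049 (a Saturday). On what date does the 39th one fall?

The 39th occurrence is 38 intervals after the first: 38 × 10 = 380 days after Nov 6, 2049.
Nov has 30 days — 24 days to the end of Nov leaves 356.
Dec has 31 days (325 left).
Jan has 31 days (294 left).
Feb has 28 days (266 left).
Mar has 31 days (235 left).
Apr has 30 days (205 left).
May has 31 days (174 left).
Jun has 30 days (144 left).
Jul has 31 days (113 left).
Aug has 31 days (82 left).
Sep has 30 days (52 left).
Oct has 31 days (21 left).
21 days into Nov → Nov 21, 2050.

Nov 21, 2050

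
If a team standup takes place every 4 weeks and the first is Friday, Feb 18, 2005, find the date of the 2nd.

The 2nd occurrence is 1 interval after the first: 1 × 28 = 28 days after Feb 18, 2005.
Feb has 28 days — 10 days to the end of Feb leaves 18.
18 days into Mar → Mar 18, 2005.

Mar 18, 2005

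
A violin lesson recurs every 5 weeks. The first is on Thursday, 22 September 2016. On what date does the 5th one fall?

The 5th occurrence is 4 intervals after the first: 4 × 35 = 140 days after 22 September 2016.
September has 30 days — 8 days to the end of September leaves 132.
October has 31 days (101 left).
November has 30 days (71 left).
December has 31 days (40 left).
January has 31 days (9 left).
9 days into February → 9 February 2017.

9 February 2017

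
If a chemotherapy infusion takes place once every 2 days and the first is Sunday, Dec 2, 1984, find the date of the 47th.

Mar 4, 1985

The 47th occurrence is 46 intervals after the first: 46 × 2 = 92 days after Dec 2, 1984.
Dec has 31 days — 29 days to the end of Dec leaves 63.
Jan has 31 days (32 left).
Feb has 28 days (4 left).
4 days into Mar → Mar 4, 1985.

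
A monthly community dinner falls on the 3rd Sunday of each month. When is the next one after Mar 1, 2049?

Mar 21, 2049

Mar 2049 starts on a Monday; its first Sunday is the 7th, so the 3rd Sunday is the 21st — Mar 21, 2049.
Mar 21, 2049 is after Mar 1, 2049, so that is the next one.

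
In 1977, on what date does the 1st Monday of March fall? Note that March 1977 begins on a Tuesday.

March 7, 1977

March 1977 begins on a Tuesday, so the first Monday is March 7 (6 days later).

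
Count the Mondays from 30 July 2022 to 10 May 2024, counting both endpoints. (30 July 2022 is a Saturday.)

30 July 2022 is a Saturday; the first Monday on or after it is 1 August 2022 (2 days later).
From 1 August 2022 to 10 May 2024: 152 + 365 + 131 = 648 days (rest of 2022, 2023, to 10 May 2024 in 2024).
648 ÷ 7 = 92 full weeks with remainder 4, so 92 more Mondays after the first → 93.

93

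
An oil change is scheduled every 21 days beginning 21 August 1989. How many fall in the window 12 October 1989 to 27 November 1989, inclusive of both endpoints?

Occurrences land 21·i days after 21 August 1989 for i = 0, 1, 2, …
12 October 1989 is 52 days after the start; 52 ÷ 21 = 2 remainder 10; since the remainder is 10, round up to i = 3. First occurrence in the window: #4 on 23 October 1989 (3×21 = 63 days in).
27 November 1989 is 98 days after the start; 98 ÷ 21 = 4 remainder 14. Last occurrence in the window: #5 on 13 November 1989.
Occurrences #4 through #5: 2 in total.

2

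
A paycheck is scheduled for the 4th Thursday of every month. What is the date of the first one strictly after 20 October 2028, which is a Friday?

October 2028 starts on a Sunday; its first Thursday is the 5th, so the 4th Thursday is the 26th — 26 October 2028.
26 October 2028 is after 20 October 2028, so that is the next one.

26 October 2028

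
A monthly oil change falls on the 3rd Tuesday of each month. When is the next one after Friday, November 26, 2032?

November 2032 starts on a Monday; its first Tuesday is the 2nd, so the 3rd Tuesday is the 16th — November 16, 2032.
That is not after November 26, 2032, so look at December 2032.
December 2032 starts on a Wednesday; its first Tuesday is the 7th, so the 3rd Tuesday is the 21st — December 21, 2032.

December 21, 2032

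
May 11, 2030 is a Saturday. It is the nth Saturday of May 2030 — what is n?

2nd

Day 11 falls in week ⌈11/7⌉ of the month.
Days 1–7 hold the 1st Saturday, 8–14 the 2nd, 15–21 the 3rd, 22–28 the 4th, 29–31 the 5th.
11 is in the range for the 2nd.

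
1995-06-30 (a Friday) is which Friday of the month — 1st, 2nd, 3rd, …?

5th

Day 30 falls in week ⌈30/7⌉ of the month.
Days 1–7 hold the 1st Friday, 8–14 the 2nd, 15–21 the 3rd, 22–28 the 4th, 29–31 the 5th.
30 is in the range for the 5th.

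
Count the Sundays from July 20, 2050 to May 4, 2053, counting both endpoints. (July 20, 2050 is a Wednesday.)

July 20, 2050 is a Wednesday; the first Sunday on or after it is July 24, 2050 (4 days later).
From July 24, 2050 to May 4, 2053: 160 + 365 + 366 + 124 = 1015 days (rest of 2050, 2051, 2052, to May 4, 2053 in 2053).
1015 ÷ 7 = 145 full weeks with remainder 0, so 145 more Sundays after the first → 146.

146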